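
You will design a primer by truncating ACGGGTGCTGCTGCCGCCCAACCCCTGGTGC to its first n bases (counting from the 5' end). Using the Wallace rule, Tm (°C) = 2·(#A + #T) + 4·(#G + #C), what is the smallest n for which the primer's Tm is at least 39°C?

First 11 bases: ACGGGTGCTGC → Tm = 38°C (< 39°C)
First 12 bases: ACGGGTGCTGCT → Tm = 40°C (≥ 39°C)
Since every base adds ≥2°C, Tm only increases with n, so the threshold is first crossed at n = 12.

n = 12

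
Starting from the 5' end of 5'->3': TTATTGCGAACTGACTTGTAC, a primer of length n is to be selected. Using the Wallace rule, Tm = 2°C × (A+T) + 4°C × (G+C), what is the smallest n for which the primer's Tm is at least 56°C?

First 20 bases: TTATTGCGAACTGACTTGTA → Tm = 54°C (< 56°C)
First 21 bases: TTATTGCGAACTGACTTGTAC → Tm = 58°C (≥ 56°C)
Since every base adds ≥2°C, Tm only increases with n, so the threshold is first crossed at n = 21.

n = 21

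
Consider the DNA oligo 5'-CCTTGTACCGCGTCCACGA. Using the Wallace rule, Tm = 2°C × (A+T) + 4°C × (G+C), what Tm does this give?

Scanning the sequence gives T=4, C=8, G=4, A=3.
A+T = 7, G+C = 12
Tm = 4·12 + 2·7 = 48 + 14 = 62°C

62°C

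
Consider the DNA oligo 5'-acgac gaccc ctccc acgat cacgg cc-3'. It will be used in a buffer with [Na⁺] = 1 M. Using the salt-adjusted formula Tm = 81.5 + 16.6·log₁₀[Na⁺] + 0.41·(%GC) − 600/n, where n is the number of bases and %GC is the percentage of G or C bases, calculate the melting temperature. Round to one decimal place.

88.1°C

Length n = 27. T=2, G=5, C=14, A=6
G+C = 19, so %GC = 19/27 × 100 = 70.37%
Salt term: 16.6 × (0) = 0
GC term: 0.41 × 70.37 = 28.852; length term: −600/27 = −22.222
Tm = 81.5 + (0) + 28.852 − 22.222 = 88.13 → 88.1°C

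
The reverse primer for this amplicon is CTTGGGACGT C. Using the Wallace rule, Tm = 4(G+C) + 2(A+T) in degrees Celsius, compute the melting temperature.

Counting bases: T=3, C=3, G=4, A=1
AT pairs contribute 4, GC pairs contribute 7.
Tm = 2(4) + 4(7) = 8 + 28 = 36°C

36°C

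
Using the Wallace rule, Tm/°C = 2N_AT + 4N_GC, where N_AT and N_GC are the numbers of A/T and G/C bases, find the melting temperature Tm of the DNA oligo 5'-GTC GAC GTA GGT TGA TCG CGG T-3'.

70°C

Base counts: T=6, A=3, G=9, C=4
So N_AT = 9 and N_GC = 13.
Tm = 4·13 + 2·9 = 52 + 18 = 70°C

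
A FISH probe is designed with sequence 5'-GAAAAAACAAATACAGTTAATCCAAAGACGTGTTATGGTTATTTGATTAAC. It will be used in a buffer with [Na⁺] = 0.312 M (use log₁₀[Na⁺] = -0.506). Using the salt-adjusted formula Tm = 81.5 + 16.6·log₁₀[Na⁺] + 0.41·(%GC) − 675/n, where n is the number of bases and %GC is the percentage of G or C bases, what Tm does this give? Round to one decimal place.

71.1°C

Length n = 51. Counting bases: A=22, C=6, T=15, G=8
G+C = 14, so %GC = 14/51 × 100 = 27.451%
Salt term: 16.6 × (-0.506) = -8.4
GC term: 0.41 × 27.451 = 11.255; length term: −675/51 = −13.235
Tm = 81.5 + (-8.4) + 11.255 − 13.235 = 71.12 → 71.1°C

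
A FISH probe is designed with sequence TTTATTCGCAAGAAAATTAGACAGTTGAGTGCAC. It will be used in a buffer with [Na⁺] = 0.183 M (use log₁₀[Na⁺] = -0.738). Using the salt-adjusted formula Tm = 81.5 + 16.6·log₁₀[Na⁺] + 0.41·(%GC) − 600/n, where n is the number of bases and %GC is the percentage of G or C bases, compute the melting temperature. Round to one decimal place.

Length n = 34. G=7, C=5, T=10, A=12
G+C = 12, so %GC = 12/34 × 100 = 35.294%
Salt term: 16.6 × (-0.738) = -12.251
GC term: 0.41 × 35.294 = 14.471; length term: −600/34 = −17.647
Tm = 81.5 + (-12.251) + 14.471 − 17.647 = 66.073 → 66.1°C

66.1°C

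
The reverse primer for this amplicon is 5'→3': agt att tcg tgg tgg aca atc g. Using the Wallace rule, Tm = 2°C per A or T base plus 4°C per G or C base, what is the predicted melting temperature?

64°C

Counting bases: C=3, T=7, A=5, G=7
A+T = 12, G+C = 10
Tm = 2×12 + 4×10 = 64°C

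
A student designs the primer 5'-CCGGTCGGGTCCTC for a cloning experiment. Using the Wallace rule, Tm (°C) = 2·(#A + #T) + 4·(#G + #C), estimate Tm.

Counting bases: T=3, C=6, G=5, A=0
AT pairs contribute 3, GC pairs contribute 11.
Tm = 2×3 + 4×11 = 50°C

50°C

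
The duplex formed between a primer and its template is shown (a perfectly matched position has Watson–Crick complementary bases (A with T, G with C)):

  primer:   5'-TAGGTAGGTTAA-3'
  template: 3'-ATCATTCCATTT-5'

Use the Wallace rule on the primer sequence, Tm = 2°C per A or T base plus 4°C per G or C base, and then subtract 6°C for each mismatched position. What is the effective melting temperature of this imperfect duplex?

Primer base counts: A=4, T=4, G=4, C=0 → A+T=8, G+C=4
Perfect-match Tm = 2(8) + 4(4) = 16 + 16 = 32°C
Mismatches (positions where the bases are not complementary): 3 (at positions 4, 5, 10)
Effective Tm = 32 − 3×6 = 32 − 18 = 14°C

14°C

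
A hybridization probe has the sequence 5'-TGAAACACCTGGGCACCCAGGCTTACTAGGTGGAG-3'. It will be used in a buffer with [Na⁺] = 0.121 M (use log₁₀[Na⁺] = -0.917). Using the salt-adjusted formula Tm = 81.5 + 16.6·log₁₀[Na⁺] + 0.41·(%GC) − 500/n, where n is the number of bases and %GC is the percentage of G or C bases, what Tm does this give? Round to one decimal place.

Length n = 35. Base counts: A=9, C=9, G=11, T=6
G+C = 20, so %GC = 20/35 × 100 = 57.143%
Salt term: 16.6 × (-0.917) = -15.222
GC term: 0.41 × 57.143 = 23.429; length term: −500/35 = −14.286
Tm = 81.5 + (-15.222) + 23.429 − 14.286 = 75.421 → 75.4°C

75.4°C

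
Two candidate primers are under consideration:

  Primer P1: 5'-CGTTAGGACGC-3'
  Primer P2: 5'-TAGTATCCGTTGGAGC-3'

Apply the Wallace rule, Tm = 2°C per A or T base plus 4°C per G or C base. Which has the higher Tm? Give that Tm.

Primer P1: A+T=4, G+C=7 → Tm = 2(4)+4(7) = 36°C
Primer P2: A+T=8, G+C=8 → Tm = 2(8)+4(8) = 48°C
36°C vs 48°C → primer P2 is higher.

Primer P2, 48°C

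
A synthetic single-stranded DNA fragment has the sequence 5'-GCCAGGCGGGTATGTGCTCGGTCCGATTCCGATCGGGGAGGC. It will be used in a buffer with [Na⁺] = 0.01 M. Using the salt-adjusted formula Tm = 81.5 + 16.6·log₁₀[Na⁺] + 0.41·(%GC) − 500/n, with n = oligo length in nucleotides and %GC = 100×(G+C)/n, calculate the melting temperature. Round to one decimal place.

64.7°C

Length n = 42. Scanning the sequence gives G=18, T=8, A=5, C=11.
G+C = 29, so %GC = 29/42 × 100 = 69.048%
Salt term: 16.6 × (-2) = -33.2
GC term: 0.41 × 69.048 = 28.31; length term: −500/42 = −11.905
Tm = 81.5 + (-33.2) + 28.31 − 11.905 = 64.705 → 64.7°C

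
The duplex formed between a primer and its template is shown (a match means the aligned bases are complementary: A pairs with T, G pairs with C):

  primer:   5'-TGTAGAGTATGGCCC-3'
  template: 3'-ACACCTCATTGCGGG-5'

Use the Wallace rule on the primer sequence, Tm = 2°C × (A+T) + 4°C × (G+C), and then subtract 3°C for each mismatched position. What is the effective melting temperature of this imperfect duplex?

37°C

Primer base counts: A=3, T=4, G=5, C=3 → A+T=7, G+C=8
Perfect-match Tm = 2(7) + 4(8) = 14 + 32 = 46°C
Mismatches (positions where the bases are not complementary): 3 (at positions 4, 10, 11)
Effective Tm = 46 − 3×3 = 46 − 9 = 37°C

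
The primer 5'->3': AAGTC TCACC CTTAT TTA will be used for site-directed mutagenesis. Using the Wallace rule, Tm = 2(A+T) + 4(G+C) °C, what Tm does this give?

Counting bases: G=1, C=5, A=5, T=7
AT pairs contribute 12, GC pairs contribute 6.
Tm = 4·6 + 2·12 = 24 + 24 = 48°C

48°C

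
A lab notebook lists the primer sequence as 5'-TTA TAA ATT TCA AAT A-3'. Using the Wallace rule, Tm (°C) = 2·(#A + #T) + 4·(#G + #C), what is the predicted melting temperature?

34°C

Counting bases: C=1, T=7, A=8, G=0
So N_AT = 15 and N_GC = 1.
Tm = 2×15 + 4×1 = 34°C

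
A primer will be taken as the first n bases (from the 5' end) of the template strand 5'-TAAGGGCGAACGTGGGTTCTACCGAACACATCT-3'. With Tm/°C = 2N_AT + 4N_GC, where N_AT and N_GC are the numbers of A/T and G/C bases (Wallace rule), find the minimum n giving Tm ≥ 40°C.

n = 13

First 12 bases: TAAGGGCGAACG → Tm = 38°C (< 40°C)
First 13 bases: TAAGGGCGAACGT → Tm = 40°C (≥ 40°C)
Each additional base adds 2°C (A/T) or 4°C (G/C), so Tm is non-decreasing in n; n = 13 is the first length to reach 40°C.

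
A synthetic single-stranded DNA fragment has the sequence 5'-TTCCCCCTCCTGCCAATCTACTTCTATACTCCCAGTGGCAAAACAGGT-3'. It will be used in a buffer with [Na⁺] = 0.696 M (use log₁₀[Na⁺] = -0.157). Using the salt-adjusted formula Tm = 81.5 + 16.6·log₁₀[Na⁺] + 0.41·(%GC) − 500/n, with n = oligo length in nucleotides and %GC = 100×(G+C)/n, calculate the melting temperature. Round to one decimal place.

89.0°C

Length n = 48. Counting bases: A=11, T=13, C=18, G=6
G+C = 24, so %GC = 24/48 × 100 = 50%
Salt term: 16.6 × (-0.157) = -2.606
GC term: 0.41 × 50 = 20.5; length term: −500/48 = −10.417
Tm = 81.5 + (-2.606) + 20.5 − 10.417 = 88.977 → 89.0°C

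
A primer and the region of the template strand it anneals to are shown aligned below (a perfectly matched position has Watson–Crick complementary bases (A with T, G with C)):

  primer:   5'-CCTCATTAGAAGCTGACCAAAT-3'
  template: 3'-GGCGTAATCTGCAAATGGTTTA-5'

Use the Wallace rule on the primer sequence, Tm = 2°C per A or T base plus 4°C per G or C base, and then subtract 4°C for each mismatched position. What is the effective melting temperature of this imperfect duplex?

46°C

Primer base counts: A=8, T=5, G=3, C=6 → A+T=13, G+C=9
Perfect-match Tm = 2(13) + 4(9) = 26 + 36 = 62°C
Mismatches (positions where the bases are not complementary): 4 (at positions 3, 11, 13, 15)
Effective Tm = 62 − 4×4 = 62 − 16 = 46°C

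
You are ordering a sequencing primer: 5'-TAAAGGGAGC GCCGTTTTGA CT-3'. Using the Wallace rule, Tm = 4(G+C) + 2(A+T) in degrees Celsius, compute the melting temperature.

66°C

Base counts: T=6, A=5, C=4, G=7
AT pairs contribute 11, GC pairs contribute 11.
Tm = 2×11 + 4×11 = 66°C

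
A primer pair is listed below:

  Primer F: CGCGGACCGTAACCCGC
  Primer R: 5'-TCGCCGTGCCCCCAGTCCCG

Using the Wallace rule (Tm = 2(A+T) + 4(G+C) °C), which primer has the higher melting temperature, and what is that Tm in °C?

Primer R, 72°C

Primer F: A+T=4, G+C=13 → Tm = 2(4)+4(13) = 60°C
Primer R: A+T=4, G+C=16 → Tm = 2(4)+4(16) = 72°C
60°C vs 72°C → primer R is higher.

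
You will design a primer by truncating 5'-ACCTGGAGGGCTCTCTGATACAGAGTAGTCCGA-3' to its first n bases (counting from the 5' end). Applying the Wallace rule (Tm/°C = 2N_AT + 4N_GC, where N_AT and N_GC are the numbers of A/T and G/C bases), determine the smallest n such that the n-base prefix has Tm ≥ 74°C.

n = 24

First 23 bases: ACCTGGAGGGCTCTCTGATACAG → Tm = 72°C (< 74°C)
First 24 bases: ACCTGGAGGGCTCTCTGATACAGA → Tm = 74°C (≥ 74°C)
Each additional base adds 2°C (A/T) or 4°C (G/C), so Tm is non-decreasing in n; n = 24 is the first length to reach 74°C.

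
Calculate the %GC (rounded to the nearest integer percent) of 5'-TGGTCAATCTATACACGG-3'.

44%

Counting bases: T=5, A=5, C=4, G=4
G+C = 4 + 4 = 8 out of 18 bases
%GC = 8/18 × 100 = 44.44% ≈ 44%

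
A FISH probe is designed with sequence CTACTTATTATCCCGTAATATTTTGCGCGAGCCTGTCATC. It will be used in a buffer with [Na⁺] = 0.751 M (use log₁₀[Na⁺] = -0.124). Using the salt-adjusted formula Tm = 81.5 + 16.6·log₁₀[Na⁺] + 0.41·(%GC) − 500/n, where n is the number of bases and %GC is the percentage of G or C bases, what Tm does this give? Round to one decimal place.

Length n = 40. Counting bases: C=11, A=8, T=15, G=6
G+C = 17, so %GC = 17/40 × 100 = 42.5%
Salt term: 16.6 × (-0.124) = -2.058
GC term: 0.41 × 42.5 = 17.425; length term: −500/40 = −12.5
Tm = 81.5 + (-2.058) + 17.425 − 12.5 = 84.367 → 84.4°C

84.4°C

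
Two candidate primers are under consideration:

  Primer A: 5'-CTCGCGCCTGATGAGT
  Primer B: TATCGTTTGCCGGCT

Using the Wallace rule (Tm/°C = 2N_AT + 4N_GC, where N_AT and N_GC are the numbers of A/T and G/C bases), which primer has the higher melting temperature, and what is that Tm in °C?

Primer A, 52°C

Primer A: A+T=6, G+C=10 → Tm = 2(6)+4(10) = 52°C
Primer B: A+T=7, G+C=8 → Tm = 2(7)+4(8) = 46°C
52°C vs 46°C → primer A is higher.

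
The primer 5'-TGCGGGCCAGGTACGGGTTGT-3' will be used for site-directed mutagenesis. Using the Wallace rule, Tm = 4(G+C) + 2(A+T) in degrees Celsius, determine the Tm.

Base counts: T=5, G=10, A=2, C=4
AT pairs contribute 7, GC pairs contribute 14.
Tm = 4·14 + 2·7 = 56 + 14 = 70°C

70°C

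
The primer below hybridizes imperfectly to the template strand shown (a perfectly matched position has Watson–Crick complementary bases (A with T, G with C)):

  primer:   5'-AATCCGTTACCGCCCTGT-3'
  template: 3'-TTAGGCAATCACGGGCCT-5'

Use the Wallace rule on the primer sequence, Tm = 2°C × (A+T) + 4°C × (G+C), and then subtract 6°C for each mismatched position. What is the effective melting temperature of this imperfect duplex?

Primer base counts: A=3, T=5, G=3, C=7 → A+T=8, G+C=10
Perfect-match Tm = 2(8) + 4(10) = 16 + 40 = 56°C
Mismatches (positions where the bases are not complementary): 4 (at positions 10, 11, 16, 18)
Effective Tm = 56 − 4×6 = 56 − 24 = 32°C

32°C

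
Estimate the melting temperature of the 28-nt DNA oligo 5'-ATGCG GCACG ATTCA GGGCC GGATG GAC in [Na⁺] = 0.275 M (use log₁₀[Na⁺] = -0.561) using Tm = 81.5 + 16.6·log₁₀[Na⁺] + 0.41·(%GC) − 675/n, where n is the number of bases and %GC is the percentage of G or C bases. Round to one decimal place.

74.4°C

Length n = 28. Scanning the sequence gives C=7, A=6, T=4, G=11.
G+C = 18, so %GC = 18/28 × 100 = 64.286%
Salt term: 16.6 × (-0.561) = -9.313
GC term: 0.41 × 64.286 = 26.357; length term: −675/28 = −24.107
Tm = 81.5 + (-9.313) + 26.357 − 24.107 = 74.437 → 74.4°C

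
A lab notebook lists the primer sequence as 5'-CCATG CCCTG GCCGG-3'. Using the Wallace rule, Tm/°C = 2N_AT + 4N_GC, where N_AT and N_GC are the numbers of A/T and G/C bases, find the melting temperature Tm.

54°C

Base counts: C=7, A=1, T=2, G=5
AT pairs contribute 3, GC pairs contribute 12.
Tm = 4·12 + 2·3 = 48 + 6 = 54°C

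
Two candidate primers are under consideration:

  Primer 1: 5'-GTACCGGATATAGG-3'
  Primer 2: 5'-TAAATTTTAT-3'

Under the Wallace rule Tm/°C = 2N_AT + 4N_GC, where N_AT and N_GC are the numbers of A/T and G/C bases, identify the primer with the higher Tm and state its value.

Primer 1: A+T=7, G+C=7 → Tm = 2(7)+4(7) = 42°C
Primer 2: A+T=10, G+C=0 → Tm = 2(10)+4(0) = 20°C
42°C vs 20°C → primer 1 is higher.

Primer 1, 42°C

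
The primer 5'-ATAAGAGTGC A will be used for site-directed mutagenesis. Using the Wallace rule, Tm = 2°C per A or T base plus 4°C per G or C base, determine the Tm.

G=3, T=2, C=1, A=5
So N_AT = 7 and N_GC = 4.
Tm = 4·4 + 2·7 = 16 + 14 = 30°C

30°C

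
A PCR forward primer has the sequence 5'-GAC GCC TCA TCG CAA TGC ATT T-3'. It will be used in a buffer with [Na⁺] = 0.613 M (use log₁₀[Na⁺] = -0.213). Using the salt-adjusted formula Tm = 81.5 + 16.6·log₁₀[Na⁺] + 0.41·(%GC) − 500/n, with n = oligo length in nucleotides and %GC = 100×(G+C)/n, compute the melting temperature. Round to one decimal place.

75.7°C

Length n = 22. Counting bases: C=7, T=6, G=4, A=5
G+C = 11, so %GC = 11/22 × 100 = 50%
Salt term: 16.6 × (-0.213) = -3.536
GC term: 0.41 × 50 = 20.5; length term: −500/22 = −22.727
Tm = 81.5 + (-3.536) + 20.5 − 22.727 = 75.737 → 75.7°C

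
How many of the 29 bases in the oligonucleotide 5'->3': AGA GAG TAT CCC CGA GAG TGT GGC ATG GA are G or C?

16

G=11, A=8, T=5, C=5
Total G or C: 11 + 5 = 16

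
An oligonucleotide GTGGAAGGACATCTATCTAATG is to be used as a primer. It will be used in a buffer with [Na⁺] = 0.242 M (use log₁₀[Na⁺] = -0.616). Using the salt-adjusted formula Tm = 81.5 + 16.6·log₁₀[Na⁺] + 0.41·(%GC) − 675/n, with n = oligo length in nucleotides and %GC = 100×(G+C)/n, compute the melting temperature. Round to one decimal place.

Length n = 22. Scanning the sequence gives G=6, C=3, A=7, T=6.
G+C = 9, so %GC = 9/22 × 100 = 40.909%
Salt term: 16.6 × (-0.616) = -10.226
GC term: 0.41 × 40.909 = 16.773; length term: −675/22 = −30.682
Tm = 81.5 + (-10.226) + 16.773 − 30.682 = 57.365 → 57.4°C

57.4°C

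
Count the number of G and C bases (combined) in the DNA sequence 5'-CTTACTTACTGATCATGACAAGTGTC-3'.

G=4, C=6, T=9, A=7
G+C = 4 + 6 = 10

10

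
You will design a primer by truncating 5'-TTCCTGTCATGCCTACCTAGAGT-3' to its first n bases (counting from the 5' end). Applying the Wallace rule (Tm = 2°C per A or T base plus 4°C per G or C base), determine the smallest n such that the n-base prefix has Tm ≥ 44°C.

n = 15

First 14 bases: TTCCTGTCATGCCT → Tm = 42°C (< 44°C)
First 15 bases: TTCCTGTCATGCCTA → Tm = 44°C (≥ 44°C)
Since every base adds ≥2°C, Tm only increases with n, so the threshold is first crossed at n = 15.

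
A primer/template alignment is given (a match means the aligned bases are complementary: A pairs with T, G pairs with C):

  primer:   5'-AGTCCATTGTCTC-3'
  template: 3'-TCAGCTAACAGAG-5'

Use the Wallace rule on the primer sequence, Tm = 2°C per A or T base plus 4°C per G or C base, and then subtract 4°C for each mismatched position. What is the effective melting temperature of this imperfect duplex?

34°C

Primer base counts: A=2, T=5, G=2, C=4 → A+T=7, G+C=6
Perfect-match Tm = 2(7) + 4(6) = 14 + 24 = 38°C
Mismatches (positions where the bases are not complementary): 1 (at position 5)
Effective Tm = 38 − 1×4 = 38 − 4 = 34°C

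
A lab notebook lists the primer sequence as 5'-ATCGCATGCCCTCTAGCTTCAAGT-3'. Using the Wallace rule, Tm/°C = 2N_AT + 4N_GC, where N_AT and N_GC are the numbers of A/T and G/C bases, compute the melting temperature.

72°C

Scanning the sequence gives C=8, G=4, T=7, A=5.
AT pairs contribute 12, GC pairs contribute 12.
Tm = 4·12 + 2·12 = 48 + 24 = 72°C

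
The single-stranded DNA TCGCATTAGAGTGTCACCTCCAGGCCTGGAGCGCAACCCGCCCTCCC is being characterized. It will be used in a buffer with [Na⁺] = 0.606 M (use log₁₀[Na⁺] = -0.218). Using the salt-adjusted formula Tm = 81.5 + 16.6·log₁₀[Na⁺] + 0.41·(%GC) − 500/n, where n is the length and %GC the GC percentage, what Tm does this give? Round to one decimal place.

94.3°C

Length n = 47. T=8, A=8, G=11, C=20
G+C = 31, so %GC = 31/47 × 100 = 65.957%
Salt term: 16.6 × (-0.218) = -3.619
GC term: 0.41 × 65.957 = 27.042; length term: −500/47 = −10.638
Tm = 81.5 + (-3.619) + 27.042 − 10.638 = 94.285 → 94.3°C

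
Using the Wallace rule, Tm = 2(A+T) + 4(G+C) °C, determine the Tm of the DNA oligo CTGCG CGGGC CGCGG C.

Scanning the sequence gives T=1, C=7, A=0, G=8.
A+T = 1, G+C = 15
Tm = 2×1 + 4×15 = 62°C

62°C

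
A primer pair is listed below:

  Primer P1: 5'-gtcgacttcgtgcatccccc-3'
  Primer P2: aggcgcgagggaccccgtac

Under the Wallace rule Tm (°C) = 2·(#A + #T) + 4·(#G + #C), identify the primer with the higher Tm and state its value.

Primer P1: A+T=7, G+C=13 → Tm = 2(7)+4(13) = 66°C
Primer P2: A+T=5, G+C=15 → Tm = 2(5)+4(15) = 70°C
66°C vs 70°C → primer P2 is higher.

Primer P2, 70°C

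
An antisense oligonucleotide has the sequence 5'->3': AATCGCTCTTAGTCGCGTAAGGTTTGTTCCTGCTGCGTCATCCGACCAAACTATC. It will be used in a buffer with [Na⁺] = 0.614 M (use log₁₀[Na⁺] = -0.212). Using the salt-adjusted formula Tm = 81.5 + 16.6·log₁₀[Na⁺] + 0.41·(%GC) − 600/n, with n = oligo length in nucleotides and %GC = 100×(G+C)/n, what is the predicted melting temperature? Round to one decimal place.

Length n = 55. Base counts: T=17, C=16, A=11, G=11
G+C = 27, so %GC = 27/55 × 100 = 49.091%
Salt term: 16.6 × (-0.212) = -3.519
GC term: 0.41 × 49.091 = 20.127; length term: −600/55 = −10.909
Tm = 81.5 + (-3.519) + 20.127 − 10.909 = 87.199 → 87.2°C

87.2°C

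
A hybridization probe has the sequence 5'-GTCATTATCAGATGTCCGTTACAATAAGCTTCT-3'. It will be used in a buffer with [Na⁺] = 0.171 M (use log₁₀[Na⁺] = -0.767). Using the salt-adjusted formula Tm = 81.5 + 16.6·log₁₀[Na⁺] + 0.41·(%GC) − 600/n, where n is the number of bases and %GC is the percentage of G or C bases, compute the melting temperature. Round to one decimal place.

Length n = 33. Base counts: G=5, A=9, T=12, C=7
G+C = 12, so %GC = 12/33 × 100 = 36.364%
Salt term: 16.6 × (-0.767) = -12.732
GC term: 0.41 × 36.364 = 14.909; length term: −600/33 = −18.182
Tm = 81.5 + (-12.732) + 14.909 − 18.182 = 65.495 → 65.5°C

65.5°C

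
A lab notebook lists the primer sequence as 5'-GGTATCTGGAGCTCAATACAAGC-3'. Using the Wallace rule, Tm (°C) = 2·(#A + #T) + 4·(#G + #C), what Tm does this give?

68°C

C=5, A=7, T=5, G=6
So N_AT = 12 and N_GC = 11.
Tm = 2(12) + 4(11) = 24 + 44 = 68°C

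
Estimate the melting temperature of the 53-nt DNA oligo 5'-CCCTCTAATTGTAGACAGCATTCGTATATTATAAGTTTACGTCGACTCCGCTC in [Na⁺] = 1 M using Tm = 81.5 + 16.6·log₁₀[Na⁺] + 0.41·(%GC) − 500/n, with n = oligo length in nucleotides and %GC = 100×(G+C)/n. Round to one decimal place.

Length n = 53. Counting bases: A=13, T=18, G=8, C=14
G+C = 22, so %GC = 22/53 × 100 = 41.509%
Salt term: 16.6 × (0) = 0
GC term: 0.41 × 41.509 = 17.019; length term: −500/53 = −9.434
Tm = 81.5 + (0) + 17.019 − 9.434 = 89.085 → 89.1°C

89.1°C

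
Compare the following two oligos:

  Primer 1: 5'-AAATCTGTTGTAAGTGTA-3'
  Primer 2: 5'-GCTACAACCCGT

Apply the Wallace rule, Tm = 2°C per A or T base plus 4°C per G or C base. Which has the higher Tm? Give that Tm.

Primer 1: A+T=13, G+C=5 → Tm = 2(13)+4(5) = 46°C
Primer 2: A+T=5, G+C=7 → Tm = 2(5)+4(7) = 38°C
46°C vs 38°C → primer 1 is higher.

Primer 1, 46°C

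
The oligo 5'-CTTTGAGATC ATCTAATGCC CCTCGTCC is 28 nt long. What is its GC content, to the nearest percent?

50%

Base counts: T=9, A=5, C=10, G=4
G+C = 4 + 10 = 14 out of 28 bases
%GC = 14/28 × 100 = 50% ≈ 50%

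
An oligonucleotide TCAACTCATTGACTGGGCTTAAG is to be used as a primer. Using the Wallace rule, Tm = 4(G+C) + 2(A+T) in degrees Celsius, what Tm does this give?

C=5, G=5, T=7, A=6
A+T = 13, G+C = 10
Tm = 4·10 + 2·13 = 40 + 26 = 66°C

66°C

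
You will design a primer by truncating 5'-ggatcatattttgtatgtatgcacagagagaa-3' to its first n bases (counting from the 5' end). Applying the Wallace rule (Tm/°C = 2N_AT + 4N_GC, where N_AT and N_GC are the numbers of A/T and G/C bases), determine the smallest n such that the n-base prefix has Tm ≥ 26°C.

n = 10

First 9 bases: GGATCATAT → Tm = 24°C (< 26°C)
First 10 bases: GGATCATATT → Tm = 26°C (≥ 26°C)
Since every base adds ≥2°C, Tm only increases with n, so the threshold is first crossed at n = 10.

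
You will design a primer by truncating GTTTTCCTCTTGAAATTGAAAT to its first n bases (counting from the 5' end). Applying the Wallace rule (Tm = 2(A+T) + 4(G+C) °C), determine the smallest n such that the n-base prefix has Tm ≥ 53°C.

First 20 bases: GTTTTCCTCTTGAAATTGAA → Tm = 52°C (< 53°C)
First 21 bases: GTTTTCCTCTTGAAATTGAAA → Tm = 54°C (≥ 53°C)
Since every base adds ≥2°C, Tm only increases with n, so the threshold is first crossed at n = 21.

n = 21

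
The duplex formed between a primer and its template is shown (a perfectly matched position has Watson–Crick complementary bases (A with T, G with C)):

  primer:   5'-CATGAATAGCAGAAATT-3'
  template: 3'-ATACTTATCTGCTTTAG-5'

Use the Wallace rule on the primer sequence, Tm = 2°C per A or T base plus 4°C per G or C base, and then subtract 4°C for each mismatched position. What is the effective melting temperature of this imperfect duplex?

Primer base counts: A=8, T=4, G=3, C=2 → A+T=12, G+C=5
Perfect-match Tm = 2(12) + 4(5) = 24 + 20 = 44°C
Mismatches (positions where the bases are not complementary): 4 (at positions 1, 10, 11, 17)
Effective Tm = 44 − 4×4 = 44 − 16 = 28°C

28°C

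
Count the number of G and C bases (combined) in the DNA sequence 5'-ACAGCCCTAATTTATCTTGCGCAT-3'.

10

Scanning the sequence gives A=6, T=8, G=3, C=7.
G+C = 3 + 7 = 10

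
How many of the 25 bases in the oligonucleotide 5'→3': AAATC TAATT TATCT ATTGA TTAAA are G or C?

A=11, G=1, C=2, T=11
G+C = 1 + 2 = 3

3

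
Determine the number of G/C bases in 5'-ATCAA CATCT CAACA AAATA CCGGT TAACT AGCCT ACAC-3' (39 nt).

G=3, A=16, C=12, T=8
G+C = 3 + 12 = 15

15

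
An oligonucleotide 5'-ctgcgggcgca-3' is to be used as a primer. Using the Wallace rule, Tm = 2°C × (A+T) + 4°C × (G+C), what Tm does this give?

Counting bases: A=1, C=4, T=1, G=5
A+T = 2, G+C = 9
Tm = 4·9 + 2·2 = 36 + 4 = 40°C

40°C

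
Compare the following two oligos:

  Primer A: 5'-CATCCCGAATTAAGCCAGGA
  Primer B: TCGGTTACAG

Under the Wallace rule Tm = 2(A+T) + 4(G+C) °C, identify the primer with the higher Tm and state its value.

Primer A, 60°C

Primer A: A+T=10, G+C=10 → Tm = 2(10)+4(10) = 60°C
Primer B: A+T=5, G+C=5 → Tm = 2(5)+4(5) = 30°C
60°C vs 30°C → primer A is higher.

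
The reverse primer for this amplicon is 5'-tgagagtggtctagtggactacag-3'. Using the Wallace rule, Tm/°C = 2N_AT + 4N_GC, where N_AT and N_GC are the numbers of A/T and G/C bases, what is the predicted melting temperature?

Scanning the sequence gives G=9, T=6, A=6, C=3.
So N_AT = 12 and N_GC = 12.
Tm = 2(12) + 4(12) = 24 + 48 = 72°C

72°C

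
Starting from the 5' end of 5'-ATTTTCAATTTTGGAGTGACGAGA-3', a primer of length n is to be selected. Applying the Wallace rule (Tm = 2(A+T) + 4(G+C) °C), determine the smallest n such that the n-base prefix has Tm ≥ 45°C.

n = 18

First 17 bases: ATTTTCAATTTTGGAGT → Tm = 42°C (< 45°C)
First 18 bases: ATTTTCAATTTTGGAGTG → Tm = 46°C (≥ 45°C)
Since every base adds ≥2°C, Tm only increases with n, so the threshold is first crossed at n = 18.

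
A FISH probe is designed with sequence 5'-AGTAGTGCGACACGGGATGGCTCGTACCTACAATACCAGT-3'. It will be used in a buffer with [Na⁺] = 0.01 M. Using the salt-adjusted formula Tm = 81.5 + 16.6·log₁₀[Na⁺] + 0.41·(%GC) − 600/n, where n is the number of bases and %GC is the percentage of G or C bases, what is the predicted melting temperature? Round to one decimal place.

Length n = 40. C=10, G=11, T=8, A=11
G+C = 21, so %GC = 21/40 × 100 = 52.5%
Salt term: 16.6 × (-2) = -33.2
GC term: 0.41 × 52.5 = 21.525; length term: −600/40 = −15
Tm = 81.5 + (-33.2) + 21.525 − 15 = 54.825 → 54.8°C

54.8°C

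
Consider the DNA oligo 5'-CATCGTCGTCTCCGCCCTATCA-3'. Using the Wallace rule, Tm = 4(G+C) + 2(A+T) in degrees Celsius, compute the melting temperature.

Base counts: C=10, T=6, A=3, G=3
So N_AT = 9 and N_GC = 13.
Tm = 2×9 + 4×13 = 70°C

70°C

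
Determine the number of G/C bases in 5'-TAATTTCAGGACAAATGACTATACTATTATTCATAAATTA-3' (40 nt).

Scanning the sequence gives A=17, C=5, G=3, T=15.
G+C = 3 + 5 = 8

8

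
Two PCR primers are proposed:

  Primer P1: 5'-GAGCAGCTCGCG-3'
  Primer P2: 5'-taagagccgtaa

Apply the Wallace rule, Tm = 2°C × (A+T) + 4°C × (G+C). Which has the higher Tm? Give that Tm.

Primer P1, 42°C

Primer P1: A+T=3, G+C=9 → Tm = 2(3)+4(9) = 42°C
Primer P2: A+T=7, G+C=5 → Tm = 2(7)+4(5) = 34°C
42°C vs 34°C → primer P1 is higher.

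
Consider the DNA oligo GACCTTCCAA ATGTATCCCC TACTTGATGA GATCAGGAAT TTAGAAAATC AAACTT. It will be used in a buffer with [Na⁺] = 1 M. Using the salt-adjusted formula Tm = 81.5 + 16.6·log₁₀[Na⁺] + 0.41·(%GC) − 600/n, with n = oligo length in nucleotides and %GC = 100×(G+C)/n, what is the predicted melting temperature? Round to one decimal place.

85.4°C

Length n = 56. Scanning the sequence gives A=20, G=8, C=12, T=16.
G+C = 20, so %GC = 20/56 × 100 = 35.714%
Salt term: 16.6 × (0) = 0
GC term: 0.41 × 35.714 = 14.643; length term: −600/56 = −10.714
Tm = 81.5 + (0) + 14.643 − 10.714 = 85.429 → 85.4°C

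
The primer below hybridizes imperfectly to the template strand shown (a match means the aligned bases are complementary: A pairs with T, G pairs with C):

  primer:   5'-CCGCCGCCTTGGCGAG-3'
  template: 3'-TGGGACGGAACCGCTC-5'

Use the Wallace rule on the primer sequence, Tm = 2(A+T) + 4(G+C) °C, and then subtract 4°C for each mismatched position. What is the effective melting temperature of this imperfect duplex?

Primer base counts: A=1, T=2, G=6, C=7 → A+T=3, G+C=13
Perfect-match Tm = 2(3) + 4(13) = 6 + 52 = 58°C
Mismatches (positions where the bases are not complementary): 3 (at positions 1, 3, 5)
Effective Tm = 58 − 3×4 = 58 − 12 = 46°C

46°C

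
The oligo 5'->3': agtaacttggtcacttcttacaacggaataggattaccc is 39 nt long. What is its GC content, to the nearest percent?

41%

Scanning the sequence gives T=11, G=7, C=9, A=12.
G+C = 7 + 9 = 16 out of 39 bases
%GC = 16/39 × 100 = 41.03% ≈ 41%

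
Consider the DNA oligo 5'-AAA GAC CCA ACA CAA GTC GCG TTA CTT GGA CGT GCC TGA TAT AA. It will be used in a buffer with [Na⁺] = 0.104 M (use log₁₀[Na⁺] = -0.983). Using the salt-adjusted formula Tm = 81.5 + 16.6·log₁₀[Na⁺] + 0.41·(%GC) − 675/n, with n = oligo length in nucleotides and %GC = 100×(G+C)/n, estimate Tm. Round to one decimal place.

68.5°C

Length n = 44. Scanning the sequence gives C=11, T=9, G=9, A=15.
G+C = 20, so %GC = 20/44 × 100 = 45.455%
Salt term: 16.6 × (-0.983) = -16.318
GC term: 0.41 × 45.455 = 18.637; length term: −675/44 = −15.341
Tm = 81.5 + (-16.318) + 18.637 − 15.341 = 68.478 → 68.5°C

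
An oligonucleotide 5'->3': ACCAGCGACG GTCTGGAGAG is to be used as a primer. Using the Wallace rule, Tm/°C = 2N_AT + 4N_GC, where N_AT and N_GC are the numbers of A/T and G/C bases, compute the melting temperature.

66°C

G=8, T=2, C=5, A=5
So N_AT = 7 and N_GC = 13.
Tm = 2×7 + 4×13 = 66°C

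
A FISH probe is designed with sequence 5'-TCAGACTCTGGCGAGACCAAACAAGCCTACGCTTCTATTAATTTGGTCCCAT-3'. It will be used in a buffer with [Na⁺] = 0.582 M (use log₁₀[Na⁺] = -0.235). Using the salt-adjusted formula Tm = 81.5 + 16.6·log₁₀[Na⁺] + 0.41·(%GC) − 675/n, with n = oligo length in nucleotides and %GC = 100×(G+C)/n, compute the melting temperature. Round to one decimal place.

Length n = 52. Counting bases: T=14, G=9, C=15, A=14
G+C = 24, so %GC = 24/52 × 100 = 46.154%
Salt term: 16.6 × (-0.235) = -3.901
GC term: 0.41 × 46.154 = 18.923; length term: −675/52 = −12.981
Tm = 81.5 + (-3.901) + 18.923 − 12.981 = 83.541 → 83.5°C

83.5°C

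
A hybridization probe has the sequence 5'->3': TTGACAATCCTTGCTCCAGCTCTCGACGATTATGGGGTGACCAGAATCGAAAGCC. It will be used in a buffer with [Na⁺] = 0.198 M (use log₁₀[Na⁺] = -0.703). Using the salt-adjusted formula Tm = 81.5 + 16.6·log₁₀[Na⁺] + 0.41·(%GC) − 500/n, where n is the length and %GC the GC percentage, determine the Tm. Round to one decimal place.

81.6°C

Length n = 55. Counting bases: C=15, T=13, G=13, A=14
G+C = 28, so %GC = 28/55 × 100 = 50.909%
Salt term: 16.6 × (-0.703) = -11.67
GC term: 0.41 × 50.909 = 20.873; length term: −500/55 = −9.091
Tm = 81.5 + (-11.67) + 20.873 − 9.091 = 81.612 → 81.6°C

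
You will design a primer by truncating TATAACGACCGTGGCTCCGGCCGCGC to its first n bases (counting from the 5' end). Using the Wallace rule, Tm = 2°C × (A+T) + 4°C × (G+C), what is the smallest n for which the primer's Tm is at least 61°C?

n = 20

First 19 bases: TATAACGACCGTGGCTCCG → Tm = 60°C (< 61°C)
First 20 bases: TATAACGACCGTGGCTCCGG → Tm = 64°C (≥ 61°C)
Since every base adds ≥2°C, Tm only increases with n, so the threshold is first crossed at n = 20.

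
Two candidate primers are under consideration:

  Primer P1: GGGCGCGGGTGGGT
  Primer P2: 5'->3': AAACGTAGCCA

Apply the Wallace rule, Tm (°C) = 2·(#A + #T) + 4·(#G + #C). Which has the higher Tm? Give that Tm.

Primer P1: A+T=2, G+C=12 → Tm = 2(2)+4(12) = 52°C
Primer P2: A+T=6, G+C=5 → Tm = 2(6)+4(5) = 32°C
52°C vs 32°C → primer P1 is higher.

Primer P1, 52°C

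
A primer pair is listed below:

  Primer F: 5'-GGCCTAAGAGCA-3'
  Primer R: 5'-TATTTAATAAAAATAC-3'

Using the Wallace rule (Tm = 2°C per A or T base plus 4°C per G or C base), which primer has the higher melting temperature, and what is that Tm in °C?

Primer F, 38°C

Primer F: A+T=5, G+C=7 → Tm = 2(5)+4(7) = 38°C
Primer R: A+T=15, G+C=1 → Tm = 2(15)+4(1) = 34°C
38°C vs 34°C → primer F is higher.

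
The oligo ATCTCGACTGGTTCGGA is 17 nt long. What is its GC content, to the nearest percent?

53%

Scanning the sequence gives G=5, A=3, T=5, C=4.
G+C = 5 + 4 = 9 out of 17 bases
%GC = 9/17 × 100 = 52.94% ≈ 53%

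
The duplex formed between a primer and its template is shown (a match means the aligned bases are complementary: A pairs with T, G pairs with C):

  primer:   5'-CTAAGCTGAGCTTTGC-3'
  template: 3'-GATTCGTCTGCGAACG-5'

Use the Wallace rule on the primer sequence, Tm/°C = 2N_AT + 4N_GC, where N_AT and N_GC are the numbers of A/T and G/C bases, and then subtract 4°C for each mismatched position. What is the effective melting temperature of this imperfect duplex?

32°C

Primer base counts: A=3, T=5, G=4, C=4 → A+T=8, G+C=8
Perfect-match Tm = 2(8) + 4(8) = 16 + 32 = 48°C
Mismatches (positions where the bases are not complementary): 4 (at positions 7, 10, 11, 12)
Effective Tm = 48 − 4×4 = 48 − 16 = 32°C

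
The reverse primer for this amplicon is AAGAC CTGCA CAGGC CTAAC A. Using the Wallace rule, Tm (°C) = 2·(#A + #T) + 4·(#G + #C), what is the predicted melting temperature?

64°C

Base counts: T=2, A=8, G=4, C=7
A+T = 10, G+C = 11
Tm = 2×10 + 4×11 = 64°C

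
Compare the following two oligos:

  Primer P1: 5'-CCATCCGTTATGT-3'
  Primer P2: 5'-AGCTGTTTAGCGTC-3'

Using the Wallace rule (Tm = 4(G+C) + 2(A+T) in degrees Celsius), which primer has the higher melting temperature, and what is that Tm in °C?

Primer P2, 42°C

Primer P1: A+T=7, G+C=6 → Tm = 2(7)+4(6) = 38°C
Primer P2: A+T=7, G+C=7 → Tm = 2(7)+4(7) = 42°C
38°C vs 42°C → primer P2 is higher.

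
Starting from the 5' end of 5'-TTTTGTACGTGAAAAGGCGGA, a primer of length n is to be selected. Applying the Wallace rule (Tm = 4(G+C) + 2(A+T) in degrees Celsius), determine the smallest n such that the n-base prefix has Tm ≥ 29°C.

First 10 bases: TTTTGTACGT → Tm = 26°C (< 29°C)
First 11 bases: TTTTGTACGTG → Tm = 30°C (≥ 29°C)
Each additional base adds 2°C (A/T) or 4°C (G/C), so Tm is non-decreasing in n; n = 11 is the first length to reach 29°C.

n = 11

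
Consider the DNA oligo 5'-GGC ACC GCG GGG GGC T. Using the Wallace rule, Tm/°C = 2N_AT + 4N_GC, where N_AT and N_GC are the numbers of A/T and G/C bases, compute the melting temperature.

60°C

A=1, G=9, T=1, C=5
So N_AT = 2 and N_GC = 14.
Tm = 2(2) + 4(14) = 4 + 56 = 60°C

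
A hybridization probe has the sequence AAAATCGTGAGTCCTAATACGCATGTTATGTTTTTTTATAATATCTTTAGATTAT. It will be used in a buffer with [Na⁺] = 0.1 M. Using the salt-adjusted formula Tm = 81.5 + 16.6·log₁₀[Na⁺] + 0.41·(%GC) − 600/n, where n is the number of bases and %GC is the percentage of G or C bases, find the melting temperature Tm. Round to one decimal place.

63.7°C

Length n = 55. Counting bases: A=17, G=7, T=25, C=6
G+C = 13, so %GC = 13/55 × 100 = 23.636%
Salt term: 16.6 × (-1) = -16.6
GC term: 0.41 × 23.636 = 9.691; length term: −600/55 = −10.909
Tm = 81.5 + (-16.6) + 9.691 − 10.909 = 63.682 → 63.7°C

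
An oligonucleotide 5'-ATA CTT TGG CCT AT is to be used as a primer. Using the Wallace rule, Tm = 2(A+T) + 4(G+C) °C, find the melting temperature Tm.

38°C

A=3, C=3, G=2, T=6
So N_AT = 9 and N_GC = 5.
Tm = 4·5 + 2·9 = 20 + 18 = 38°C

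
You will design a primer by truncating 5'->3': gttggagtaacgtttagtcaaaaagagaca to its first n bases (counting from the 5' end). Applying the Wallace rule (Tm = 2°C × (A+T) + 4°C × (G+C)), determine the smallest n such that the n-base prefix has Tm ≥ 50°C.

First 17 bases: GTTGGAGTAACGTTTAG → Tm = 48°C (< 50°C)
First 18 bases: GTTGGAGTAACGTTTAGT → Tm = 50°C (≥ 50°C)
Each additional base adds 2°C (A/T) or 4°C (G/C), so Tm is non-decreasing in n; n = 18 is the first length to reach 50°C.

n = 18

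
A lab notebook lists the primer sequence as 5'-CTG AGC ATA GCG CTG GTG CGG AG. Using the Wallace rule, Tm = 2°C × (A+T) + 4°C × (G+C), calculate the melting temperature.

Base counts: C=5, A=4, T=4, G=10
AT pairs contribute 8, GC pairs contribute 15.
Tm = 2(8) + 4(15) = 16 + 60 = 76°C

76°C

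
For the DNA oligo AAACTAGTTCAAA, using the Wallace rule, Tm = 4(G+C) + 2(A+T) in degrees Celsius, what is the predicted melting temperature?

Base counts: A=7, C=2, G=1, T=3
A+T = 10, G+C = 3
Tm = 2×10 + 4×3 = 32°C

32°C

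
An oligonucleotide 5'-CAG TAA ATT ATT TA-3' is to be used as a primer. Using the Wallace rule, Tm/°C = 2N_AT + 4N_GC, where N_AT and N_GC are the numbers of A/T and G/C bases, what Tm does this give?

Base counts: A=6, G=1, T=6, C=1
A+T = 12, G+C = 2
Tm = 2(12) + 4(2) = 24 + 8 = 32°C

32°C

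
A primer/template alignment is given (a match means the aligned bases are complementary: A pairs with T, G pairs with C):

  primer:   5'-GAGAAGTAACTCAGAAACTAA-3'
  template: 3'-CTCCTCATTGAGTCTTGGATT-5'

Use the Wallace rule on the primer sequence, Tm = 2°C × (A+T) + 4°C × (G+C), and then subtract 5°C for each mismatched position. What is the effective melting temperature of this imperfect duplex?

46°C

Primer base counts: A=11, T=3, G=4, C=3 → A+T=14, G+C=7
Perfect-match Tm = 2(14) + 4(7) = 28 + 28 = 56°C
Mismatches (positions where the bases are not complementary): 2 (at positions 4, 17)
Effective Tm = 56 − 2×5 = 56 − 10 = 46°C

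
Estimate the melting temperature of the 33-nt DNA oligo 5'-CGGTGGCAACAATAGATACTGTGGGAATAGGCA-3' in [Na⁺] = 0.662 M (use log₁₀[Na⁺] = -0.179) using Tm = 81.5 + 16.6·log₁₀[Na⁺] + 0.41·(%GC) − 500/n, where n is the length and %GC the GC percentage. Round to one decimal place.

Length n = 33. Counting bases: G=11, C=5, A=11, T=6
G+C = 16, so %GC = 16/33 × 100 = 48.485%
Salt term: 16.6 × (-0.179) = -2.971
GC term: 0.41 × 48.485 = 19.879; length term: −500/33 = −15.152
Tm = 81.5 + (-2.971) + 19.879 − 15.152 = 83.256 → 83.3°C

83.3°C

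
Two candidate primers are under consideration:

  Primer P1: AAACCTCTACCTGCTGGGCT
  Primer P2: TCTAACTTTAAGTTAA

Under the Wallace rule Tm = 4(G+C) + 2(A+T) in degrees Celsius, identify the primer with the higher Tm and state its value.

Primer P1, 62°C

Primer P1: A+T=9, G+C=11 → Tm = 2(9)+4(11) = 62°C
Primer P2: A+T=13, G+C=3 → Tm = 2(13)+4(3) = 38°C
62°C vs 38°C → primer P1 is higher.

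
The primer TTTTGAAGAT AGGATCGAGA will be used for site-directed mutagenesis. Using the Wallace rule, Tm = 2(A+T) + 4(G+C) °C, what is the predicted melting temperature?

T=6, A=7, C=1, G=6
A+T = 13, G+C = 7
Tm = 2×13 + 4×7 = 54°C

54°C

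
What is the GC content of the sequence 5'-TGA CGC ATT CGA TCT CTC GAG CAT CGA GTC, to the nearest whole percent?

53%

Counting bases: A=6, T=8, C=9, G=7
G+C = 7 + 9 = 16 out of 30 bases
%GC = 16/30 × 100 = 53.33% ≈ 53%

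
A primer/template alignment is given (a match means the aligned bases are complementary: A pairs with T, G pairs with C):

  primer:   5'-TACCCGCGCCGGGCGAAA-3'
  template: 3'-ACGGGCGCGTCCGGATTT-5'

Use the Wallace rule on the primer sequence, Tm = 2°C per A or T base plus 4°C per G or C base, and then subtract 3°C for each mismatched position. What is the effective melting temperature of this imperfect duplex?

Primer base counts: A=4, T=1, G=6, C=7 → A+T=5, G+C=13
Perfect-match Tm = 2(5) + 4(13) = 10 + 52 = 62°C
Mismatches (positions where the bases are not complementary): 4 (at positions 2, 10, 13, 15)
Effective Tm = 62 − 4×3 = 62 − 12 = 50°C

50°C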